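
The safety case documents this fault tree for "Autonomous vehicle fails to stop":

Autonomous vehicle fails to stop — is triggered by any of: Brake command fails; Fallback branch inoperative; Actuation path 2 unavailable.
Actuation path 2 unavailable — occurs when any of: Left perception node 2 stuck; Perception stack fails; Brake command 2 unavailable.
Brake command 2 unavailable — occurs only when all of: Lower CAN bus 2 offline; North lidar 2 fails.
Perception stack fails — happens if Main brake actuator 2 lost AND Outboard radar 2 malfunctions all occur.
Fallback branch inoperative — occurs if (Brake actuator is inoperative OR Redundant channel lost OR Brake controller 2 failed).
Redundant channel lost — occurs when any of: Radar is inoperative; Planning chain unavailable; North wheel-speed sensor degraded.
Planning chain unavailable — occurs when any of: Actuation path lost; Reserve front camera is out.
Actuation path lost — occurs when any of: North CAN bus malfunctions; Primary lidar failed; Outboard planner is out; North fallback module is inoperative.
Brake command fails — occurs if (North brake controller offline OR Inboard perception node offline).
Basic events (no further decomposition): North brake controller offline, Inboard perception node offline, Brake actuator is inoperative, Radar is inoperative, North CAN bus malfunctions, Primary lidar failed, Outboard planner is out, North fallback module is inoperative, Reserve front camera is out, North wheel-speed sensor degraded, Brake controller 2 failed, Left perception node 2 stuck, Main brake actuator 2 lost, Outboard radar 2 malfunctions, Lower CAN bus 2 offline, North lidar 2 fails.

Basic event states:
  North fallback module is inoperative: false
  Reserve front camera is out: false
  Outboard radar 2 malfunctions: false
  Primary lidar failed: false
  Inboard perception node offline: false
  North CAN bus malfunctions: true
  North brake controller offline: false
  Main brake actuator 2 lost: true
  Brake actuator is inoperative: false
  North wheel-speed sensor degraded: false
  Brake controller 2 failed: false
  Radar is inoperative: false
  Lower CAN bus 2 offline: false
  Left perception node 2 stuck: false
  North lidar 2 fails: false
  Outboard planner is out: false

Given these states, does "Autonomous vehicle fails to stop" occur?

Yes

Brake command fails [OR]: North brake controller offline=not, Inboard perception node offline=not → no input occurs → does not occur.
Actuation path lost [OR]: North CAN bus malfunctions=occurs, Primary lidar failed=not, Outboard planner is out=not, North fallback module is inoperative=not → at least one input occurs → occurs.
Planning chain unavailable [OR]: Actuation path lost=occurs, Reserve front camera is out=not → at least one input occurs → occurs.
Redundant channel lost [OR]: Radar is inoperative=not, Planning chain unavailable=occurs, North wheel-speed sensor degraded=not → at least one input occurs → occurs.
Fallback branch inoperative [OR]: Brake actuator is inoperative=not, Redundant channel lost=occurs, Brake controller 2 failed=not → at least one input occurs → occurs.
Perception stack fails [AND]: Main brake actuator 2 lost=occurs, Outboard radar 2 malfunctions=not → not all inputs occur → does not occur.
Brake command 2 unavailable [AND]: Lower CAN bus 2 offline=not, North lidar 2 fails=not → not all inputs occur → does not occur.
Actuation path 2 unavailable [OR]: Left perception node 2 stuck=not, Perception stack fails=not, Brake command 2 unavailable=not → no input occurs → does not occur.
Autonomous vehicle fails to stop [OR]: Brake command fails=not, Fallback branch inoperative=occurs, Actuation path 2 unavailable=not → at least one input occurs → occurs.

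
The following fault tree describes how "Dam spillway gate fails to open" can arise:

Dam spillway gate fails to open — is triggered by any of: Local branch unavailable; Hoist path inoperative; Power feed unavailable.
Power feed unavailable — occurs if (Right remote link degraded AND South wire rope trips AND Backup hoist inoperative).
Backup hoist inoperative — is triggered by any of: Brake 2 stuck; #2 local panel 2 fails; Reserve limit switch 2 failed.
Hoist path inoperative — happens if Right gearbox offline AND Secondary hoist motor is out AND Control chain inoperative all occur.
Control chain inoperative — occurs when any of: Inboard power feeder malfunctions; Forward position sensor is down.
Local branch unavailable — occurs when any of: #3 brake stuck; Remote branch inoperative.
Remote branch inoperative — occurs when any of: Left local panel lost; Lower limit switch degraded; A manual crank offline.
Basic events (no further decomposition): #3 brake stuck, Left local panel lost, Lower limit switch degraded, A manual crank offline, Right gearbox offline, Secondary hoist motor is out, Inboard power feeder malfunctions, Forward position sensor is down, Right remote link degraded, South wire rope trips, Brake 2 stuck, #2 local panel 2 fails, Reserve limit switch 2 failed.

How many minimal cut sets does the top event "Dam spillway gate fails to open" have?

Remote branch inoperative [OR]: union of children's cut sets → 3 cut set(s).
Local branch unavailable [OR]: union of children's cut sets → 4 cut set(s).
Control chain inoperative [OR]: union of children's cut sets → 2 cut set(s).
Hoist path inoperative [AND]: one cut set from each child combined → 1 × 1 × 2 = 2 cut set(s).
Backup hoist inoperative [OR]: union of children's cut sets → 3 cut set(s).
Power feed unavailable [AND]: one cut set from each child combined → 1 × 1 × 3 = 3 cut set(s).
Dam spillway gate fails to open [OR]: union of children's cut sets → 9 cut set(s).
Minimal cut sets: {#3 brake stuck}; {Left local panel lost}; {Lower limit switch degraded}; {A manual crank offline}; {Inboard power feeder malfunctions, Right gearbox offline, Secondary hoist motor is out}; {Forward position sensor is down, Right gearbox offline, Secondary hoist motor is out}; {Brake 2 stuck, Right remote link degraded, South wire rope trips}; {#2 local panel 2 fails, Right remote link degraded, South wire rope trips}; {Reserve limit switch 2 failed, Right remote link degraded, South wire rope trips}.

9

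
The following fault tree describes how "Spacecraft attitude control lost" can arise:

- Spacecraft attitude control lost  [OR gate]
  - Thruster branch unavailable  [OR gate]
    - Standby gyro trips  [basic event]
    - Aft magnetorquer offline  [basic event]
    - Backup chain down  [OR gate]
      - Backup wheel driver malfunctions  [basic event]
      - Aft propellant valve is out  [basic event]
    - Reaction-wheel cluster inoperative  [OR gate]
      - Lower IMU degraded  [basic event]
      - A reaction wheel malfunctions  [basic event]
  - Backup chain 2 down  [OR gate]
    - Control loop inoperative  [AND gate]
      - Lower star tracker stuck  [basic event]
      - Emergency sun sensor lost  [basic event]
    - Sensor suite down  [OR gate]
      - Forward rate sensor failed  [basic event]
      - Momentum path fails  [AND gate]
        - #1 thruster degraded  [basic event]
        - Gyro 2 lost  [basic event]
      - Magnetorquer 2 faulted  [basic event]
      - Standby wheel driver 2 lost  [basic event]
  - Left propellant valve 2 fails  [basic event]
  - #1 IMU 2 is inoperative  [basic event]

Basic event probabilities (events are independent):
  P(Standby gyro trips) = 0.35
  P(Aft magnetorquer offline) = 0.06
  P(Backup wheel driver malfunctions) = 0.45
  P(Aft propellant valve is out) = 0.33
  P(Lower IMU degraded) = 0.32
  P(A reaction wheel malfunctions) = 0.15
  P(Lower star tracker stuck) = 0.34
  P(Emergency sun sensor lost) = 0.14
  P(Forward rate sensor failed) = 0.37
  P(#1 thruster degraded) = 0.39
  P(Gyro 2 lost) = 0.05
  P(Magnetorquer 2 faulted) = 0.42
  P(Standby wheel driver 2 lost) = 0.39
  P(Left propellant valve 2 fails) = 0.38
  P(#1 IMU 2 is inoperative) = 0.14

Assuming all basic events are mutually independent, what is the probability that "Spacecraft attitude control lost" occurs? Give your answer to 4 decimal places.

P(Backup chain down) [OR] = 1 − (1−0.45) × (1−0.33) = 0.631500
P(Reaction-wheel cluster inoperative) [OR] = 1 − (1−0.32) × (1−0.15) = 0.422000
P(Thruster branch unavailable) [OR] = 1 − (1−0.35) × (1−0.06) × (1−0.631500) × (1−0.422000) = 0.869861
P(Control loop inoperative) [AND] = 0.34 × 0.14 = 0.047600
P(Momentum path fails) [AND] = 0.39 × 0.05 = 0.019500
P(Sensor suite down) [OR] = 1 − (1−0.37) × (1−0.019500) × (1−0.42) × (1−0.39) = 0.781452
P(Backup chain 2 down) [OR] = 1 − (1−0.047600) × (1−0.781452) = 0.791855
P(Spacecraft attitude control lost) [OR] = 1 − (1−0.869861) × (1−0.791855) × (1−0.38) × (1−0.14) = 0.985557
Rounded to 4 decimal places: P(Spacecraft attitude control lost) ≈ 0.9856.

0.9856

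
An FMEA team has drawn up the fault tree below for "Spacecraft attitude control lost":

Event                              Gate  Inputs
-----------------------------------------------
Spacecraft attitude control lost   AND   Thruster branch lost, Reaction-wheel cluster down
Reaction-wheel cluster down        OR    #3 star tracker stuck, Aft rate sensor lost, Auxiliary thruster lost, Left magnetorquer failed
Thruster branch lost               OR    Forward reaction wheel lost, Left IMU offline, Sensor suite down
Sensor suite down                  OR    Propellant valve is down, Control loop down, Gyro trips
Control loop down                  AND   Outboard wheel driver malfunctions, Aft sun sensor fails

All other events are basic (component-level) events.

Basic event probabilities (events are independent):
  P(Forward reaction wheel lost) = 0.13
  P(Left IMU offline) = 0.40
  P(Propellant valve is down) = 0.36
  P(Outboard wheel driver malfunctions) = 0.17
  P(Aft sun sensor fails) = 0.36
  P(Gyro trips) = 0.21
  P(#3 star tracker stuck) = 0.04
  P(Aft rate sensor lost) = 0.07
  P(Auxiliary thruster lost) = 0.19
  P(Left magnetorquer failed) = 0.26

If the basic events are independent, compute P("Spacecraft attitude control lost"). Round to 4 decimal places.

P(Control loop down) [AND] = 0.17 × 0.36 = 0.061200
P(Sensor suite down) [OR] = 1 − (1−0.36) × (1−0.061200) × (1−0.21) = 0.525343
P(Thruster branch lost) [OR] = 1 − (1−0.13) × (1−0.40) × (1−0.525343) = 0.752229
P(Reaction-wheel cluster down) [OR] = 1 − (1−0.04) × (1−0.07) × (1−0.19) × (1−0.26) = 0.464856
P(Spacecraft attitude control lost) [AND] = 0.752229 × 0.464856 = 0.349678
Rounded to 4 decimal places: P(Spacecraft attitude control lost) ≈ 0.3497.

0.3497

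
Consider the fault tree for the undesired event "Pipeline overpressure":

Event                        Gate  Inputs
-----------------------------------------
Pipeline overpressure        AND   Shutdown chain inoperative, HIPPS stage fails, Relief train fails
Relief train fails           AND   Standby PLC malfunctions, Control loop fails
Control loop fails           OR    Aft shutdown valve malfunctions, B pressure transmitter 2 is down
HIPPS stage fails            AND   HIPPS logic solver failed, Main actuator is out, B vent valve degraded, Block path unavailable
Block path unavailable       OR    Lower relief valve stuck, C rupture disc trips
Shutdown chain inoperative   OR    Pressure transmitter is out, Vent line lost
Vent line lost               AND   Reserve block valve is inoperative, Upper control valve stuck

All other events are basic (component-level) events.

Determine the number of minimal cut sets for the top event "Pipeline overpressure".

8

Vent line lost [AND]: one cut set from each child combined → 1 × 1 = 1 cut set(s).
Shutdown chain inoperative [OR]: union of children's cut sets → 2 cut set(s).
Block path unavailable [OR]: union of children's cut sets → 2 cut set(s).
HIPPS stage fails [AND]: one cut set from each child combined → 1 × 1 × 1 × 2 = 2 cut set(s).
Control loop fails [OR]: union of children's cut sets → 2 cut set(s).
Relief train fails [AND]: one cut set from each child combined → 1 × 2 = 2 cut set(s).
Pipeline overpressure [AND]: one cut set from each child combined → 2 × 2 × 2 = 8 cut set(s).
Minimal cut sets: {Aft shutdown valve malfunctions, B vent valve degraded, HIPPS logic solver failed, Lower relief valve stuck, Main actuator is out, Pressure transmitter is out, Standby PLC malfunctions}; {B pressure transmitter 2 is down, B vent valve degraded, HIPPS logic solver failed, Lower relief valve stuck, Main actuator is out, Pressure transmitter is out, Standby PLC malfunctions}; {Aft shutdown valve malfunctions, B vent valve degraded, C rupture disc trips, HIPPS logic solver failed, Main actuator is out, Pressure transmitter is out, Standby PLC malfunctions}; {B pressure transmitter 2 is down, B vent valve degraded, C rupture disc trips, HIPPS logic solver failed, Main actuator is out, Pressure transmitter is out, Standby PLC malfunctions}; {Aft shutdown valve malfunctions, B vent valve degraded, HIPPS logic solver failed, Lower relief valve stuck, Main actuator is out, Reserve block valve is inoperative, Standby PLC malfunctions, Upper control valve stuck}; {B pressure transmitter 2 is down, B vent valve degraded, HIPPS logic solver failed, Lower relief valve stuck, Main actuator is out, Reserve block valve is inoperative, Standby PLC malfunctions, Upper control valve stuck}; {Aft shutdown valve malfunctions, B vent valve degraded, C rupture disc trips, HIPPS logic solver failed, Main actuator is out, Reserve block valve is inoperative, Standby PLC malfunctions, Upper control valve stuck}; {B pressure transmitter 2 is down, B vent valve degraded, C rupture disc trips, HIPPS logic solver failed, Main actuator is out, Reserve block valve is inoperative, Standby PLC malfunctions, Upper control valve stuck}.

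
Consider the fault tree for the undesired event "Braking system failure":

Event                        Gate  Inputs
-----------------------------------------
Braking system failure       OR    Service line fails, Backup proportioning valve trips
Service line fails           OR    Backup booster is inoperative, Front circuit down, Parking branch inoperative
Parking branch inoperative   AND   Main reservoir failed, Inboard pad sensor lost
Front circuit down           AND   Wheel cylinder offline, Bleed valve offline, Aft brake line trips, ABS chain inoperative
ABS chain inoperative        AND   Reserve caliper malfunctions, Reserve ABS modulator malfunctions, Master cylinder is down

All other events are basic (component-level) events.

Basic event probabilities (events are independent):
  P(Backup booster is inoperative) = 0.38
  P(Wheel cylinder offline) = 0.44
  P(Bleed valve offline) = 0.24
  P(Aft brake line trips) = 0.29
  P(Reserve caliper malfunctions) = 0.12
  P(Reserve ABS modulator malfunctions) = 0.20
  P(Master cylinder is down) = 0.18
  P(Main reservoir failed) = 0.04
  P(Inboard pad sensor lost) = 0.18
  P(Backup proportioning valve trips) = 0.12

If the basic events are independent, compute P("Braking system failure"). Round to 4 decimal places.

P(ABS chain inoperative) [AND] = 0.12 × 0.20 × 0.18 = 0.004320
P(Front circuit down) [AND] = 0.44 × 0.24 × 0.29 × 0.004320 = 0.000132
P(Parking branch inoperative) [AND] = 0.04 × 0.18 = 0.007200
P(Service line fails) [OR] = 1 − (1−0.38) × (1−0.000132) × (1−0.007200) = 0.384545
P(Braking system failure) [OR] = 1 − (1−0.384545) × (1−0.12) = 0.458400
Rounded to 4 decimal places: P(Braking system failure) ≈ 0.4584.

0.4584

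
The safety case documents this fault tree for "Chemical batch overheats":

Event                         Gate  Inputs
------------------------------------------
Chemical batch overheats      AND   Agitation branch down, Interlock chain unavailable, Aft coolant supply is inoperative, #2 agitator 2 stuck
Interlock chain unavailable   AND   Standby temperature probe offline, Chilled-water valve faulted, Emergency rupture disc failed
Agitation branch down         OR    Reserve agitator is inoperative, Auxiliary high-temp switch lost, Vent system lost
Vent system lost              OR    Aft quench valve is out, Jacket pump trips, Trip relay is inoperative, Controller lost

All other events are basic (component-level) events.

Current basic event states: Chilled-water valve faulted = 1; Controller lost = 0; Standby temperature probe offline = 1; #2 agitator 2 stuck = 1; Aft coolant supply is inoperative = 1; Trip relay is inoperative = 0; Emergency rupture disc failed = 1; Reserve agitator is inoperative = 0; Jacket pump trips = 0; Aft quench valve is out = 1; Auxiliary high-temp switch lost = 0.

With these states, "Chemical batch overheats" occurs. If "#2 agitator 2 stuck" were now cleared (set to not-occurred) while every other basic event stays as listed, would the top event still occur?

No

Counterfactual: set "#2 agitator 2 stuck" to not occurred.
Vent system lost [OR]: Aft quench valve is out=occurs, Jacket pump trips=not, Trip relay is inoperative=not, Controller lost=not → at least one input occurs → occurs.
Agitation branch down [OR]: Reserve agitator is inoperative=not, Auxiliary high-temp switch lost=not, Vent system lost=occurs → at least one input occurs → occurs.
Interlock chain unavailable [AND]: Standby temperature probe offline=occurs, Chilled-water valve faulted=occurs, Emergency rupture disc failed=occurs → all inputs occur → occurs.
Chemical batch overheats [AND]: Agitation branch down=occurs, Interlock chain unavailable=occurs, Aft coolant supply is inoperative=occurs, #2 agitator 2 stuck=not → not all inputs occur → does not occur.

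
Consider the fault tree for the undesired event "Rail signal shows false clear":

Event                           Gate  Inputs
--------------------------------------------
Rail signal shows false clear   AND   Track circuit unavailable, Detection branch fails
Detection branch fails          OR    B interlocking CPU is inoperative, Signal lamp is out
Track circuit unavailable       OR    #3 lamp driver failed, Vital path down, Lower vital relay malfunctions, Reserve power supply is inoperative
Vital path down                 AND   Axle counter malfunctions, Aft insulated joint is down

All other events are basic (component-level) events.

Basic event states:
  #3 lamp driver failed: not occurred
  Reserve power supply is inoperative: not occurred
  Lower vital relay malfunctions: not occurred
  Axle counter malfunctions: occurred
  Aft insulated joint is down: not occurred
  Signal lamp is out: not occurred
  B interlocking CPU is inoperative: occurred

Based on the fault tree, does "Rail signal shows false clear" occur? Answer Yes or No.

No

Vital path down [AND]: Axle counter malfunctions=occurs, Aft insulated joint is down=not → not all inputs occur → does not occur.
Track circuit unavailable [OR]: #3 lamp driver failed=not, Vital path down=not, Lower vital relay malfunctions=not, Reserve power supply is inoperative=not → no input occurs → does not occur.
Detection branch fails [OR]: B interlocking CPU is inoperative=occurs, Signal lamp is out=not → at least one input occurs → occurs.
Rail signal shows false clear [AND]: Track circuit unavailable=not, Detection branch fails=occurs → not all inputs occur → does not occur.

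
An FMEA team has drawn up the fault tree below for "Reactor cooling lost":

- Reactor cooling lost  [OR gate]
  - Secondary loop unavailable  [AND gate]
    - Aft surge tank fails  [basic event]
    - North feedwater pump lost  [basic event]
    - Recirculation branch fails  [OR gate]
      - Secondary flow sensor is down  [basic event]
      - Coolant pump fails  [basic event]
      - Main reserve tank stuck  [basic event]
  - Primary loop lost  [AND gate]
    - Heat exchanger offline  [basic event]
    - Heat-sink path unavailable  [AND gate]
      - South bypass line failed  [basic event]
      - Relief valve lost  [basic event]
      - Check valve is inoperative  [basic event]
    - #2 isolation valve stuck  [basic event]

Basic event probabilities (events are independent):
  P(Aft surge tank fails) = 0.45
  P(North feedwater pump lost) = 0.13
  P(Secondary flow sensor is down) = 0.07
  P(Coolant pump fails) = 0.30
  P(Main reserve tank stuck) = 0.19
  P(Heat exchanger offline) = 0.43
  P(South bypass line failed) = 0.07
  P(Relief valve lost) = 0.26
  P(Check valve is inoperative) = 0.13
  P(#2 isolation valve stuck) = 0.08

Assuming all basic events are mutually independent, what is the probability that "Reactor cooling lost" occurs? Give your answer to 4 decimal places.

P(Recirculation branch fails) [OR] = 1 − (1−0.07) × (1−0.30) × (1−0.19) = 0.472690
P(Secondary loop unavailable) [AND] = 0.45 × 0.13 × 0.472690 = 0.027652
P(Heat-sink path unavailable) [AND] = 0.07 × 0.26 × 0.13 = 0.002366
P(Primary loop lost) [AND] = 0.43 × 0.002366 × 0.08 = 0.000081
P(Reactor cooling lost) [OR] = 1 − (1−0.027652) × (1−0.000081) = 0.027731
Rounded to 4 decimal places: P(Reactor cooling lost) ≈ 0.0277.

0.0277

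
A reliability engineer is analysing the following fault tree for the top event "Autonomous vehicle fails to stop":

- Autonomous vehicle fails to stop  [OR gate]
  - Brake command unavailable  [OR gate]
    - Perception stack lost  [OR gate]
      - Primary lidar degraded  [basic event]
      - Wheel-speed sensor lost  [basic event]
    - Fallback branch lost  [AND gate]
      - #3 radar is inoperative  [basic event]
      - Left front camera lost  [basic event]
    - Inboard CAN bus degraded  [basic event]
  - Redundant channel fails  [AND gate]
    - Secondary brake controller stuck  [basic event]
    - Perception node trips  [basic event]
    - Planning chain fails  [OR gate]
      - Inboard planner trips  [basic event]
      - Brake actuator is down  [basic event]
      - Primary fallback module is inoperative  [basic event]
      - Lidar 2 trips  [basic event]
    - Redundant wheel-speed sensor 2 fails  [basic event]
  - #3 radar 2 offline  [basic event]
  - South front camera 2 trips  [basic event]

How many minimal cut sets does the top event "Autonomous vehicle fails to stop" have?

Perception stack lost [OR]: union of children's cut sets → 2 cut set(s).
Fallback branch lost [AND]: one cut set from each child combined → 1 × 1 = 1 cut set(s).
Brake command unavailable [OR]: union of children's cut sets → 4 cut set(s).
Planning chain fails [OR]: union of children's cut sets → 4 cut set(s).
Redundant channel fails [AND]: one cut set from each child combined → 1 × 1 × 4 × 1 = 4 cut set(s).
Autonomous vehicle fails to stop [OR]: union of children's cut sets → 10 cut set(s).
Minimal cut sets: {Primary lidar degraded}; {Wheel-speed sensor lost}; {#3 radar is inoperative, Left front camera lost}; {Inboard CAN bus degraded}; {Inboard planner trips, Perception node trips, Redundant wheel-speed sensor 2 fails, Secondary brake controller stuck}; {Brake actuator is down, Perception node trips, Redundant wheel-speed sensor 2 fails, Secondary brake controller stuck}; {Perception node trips, Primary fallback module is inoperative, Redundant wheel-speed sensor 2 fails, Secondary brake controller stuck}; {Lidar 2 trips, Perception node trips, Redundant wheel-speed sensor 2 fails, Secondary brake controller stuck}; {#3 radar 2 offline}; {South front camera 2 trips}.

10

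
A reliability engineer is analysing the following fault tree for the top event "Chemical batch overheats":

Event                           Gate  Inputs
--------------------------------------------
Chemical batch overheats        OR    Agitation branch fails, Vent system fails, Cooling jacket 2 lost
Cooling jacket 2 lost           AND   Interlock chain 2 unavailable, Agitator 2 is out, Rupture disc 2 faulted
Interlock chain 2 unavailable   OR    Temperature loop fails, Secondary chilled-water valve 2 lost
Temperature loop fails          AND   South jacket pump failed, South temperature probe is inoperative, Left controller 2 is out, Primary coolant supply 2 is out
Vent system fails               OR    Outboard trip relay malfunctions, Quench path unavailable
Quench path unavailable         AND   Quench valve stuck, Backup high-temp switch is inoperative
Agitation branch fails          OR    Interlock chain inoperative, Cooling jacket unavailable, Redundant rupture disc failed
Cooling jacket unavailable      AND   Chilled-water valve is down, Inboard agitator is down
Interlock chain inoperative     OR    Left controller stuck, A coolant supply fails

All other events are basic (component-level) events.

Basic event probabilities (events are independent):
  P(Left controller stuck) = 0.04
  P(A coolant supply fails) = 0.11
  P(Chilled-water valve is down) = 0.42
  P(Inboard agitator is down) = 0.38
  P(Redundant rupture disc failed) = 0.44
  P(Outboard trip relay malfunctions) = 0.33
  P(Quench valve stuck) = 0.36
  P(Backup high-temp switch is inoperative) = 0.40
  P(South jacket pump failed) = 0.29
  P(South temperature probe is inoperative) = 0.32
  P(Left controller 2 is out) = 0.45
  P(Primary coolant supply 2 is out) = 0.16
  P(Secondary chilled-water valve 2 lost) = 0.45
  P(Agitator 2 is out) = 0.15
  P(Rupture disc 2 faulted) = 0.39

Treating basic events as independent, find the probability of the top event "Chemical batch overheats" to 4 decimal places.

P(Interlock chain inoperative) [OR] = 1 − (1−0.04) × (1−0.11) = 0.145600
P(Cooling jacket unavailable) [AND] = 0.42 × 0.38 = 0.159600
P(Agitation branch fails) [OR] = 1 − (1−0.145600) × (1−0.159600) × (1−0.44) = 0.597899
P(Quench path unavailable) [AND] = 0.36 × 0.40 = 0.144000
P(Vent system fails) [OR] = 1 − (1−0.33) × (1−0.144000) = 0.426480
P(Temperature loop fails) [AND] = 0.29 × 0.32 × 0.45 × 0.16 = 0.006682
P(Interlock chain 2 unavailable) [OR] = 1 − (1−0.006682) × (1−0.45) = 0.453675
P(Cooling jacket 2 lost) [AND] = 0.453675 × 0.15 × 0.39 = 0.026540
P(Chemical batch overheats) [OR] = 1 − (1−0.597899) × (1−0.426480) × (1−0.026540) = 0.775508
Rounded to 4 decimal places: P(Chemical batch overheats) ≈ 0.7755.

0.7755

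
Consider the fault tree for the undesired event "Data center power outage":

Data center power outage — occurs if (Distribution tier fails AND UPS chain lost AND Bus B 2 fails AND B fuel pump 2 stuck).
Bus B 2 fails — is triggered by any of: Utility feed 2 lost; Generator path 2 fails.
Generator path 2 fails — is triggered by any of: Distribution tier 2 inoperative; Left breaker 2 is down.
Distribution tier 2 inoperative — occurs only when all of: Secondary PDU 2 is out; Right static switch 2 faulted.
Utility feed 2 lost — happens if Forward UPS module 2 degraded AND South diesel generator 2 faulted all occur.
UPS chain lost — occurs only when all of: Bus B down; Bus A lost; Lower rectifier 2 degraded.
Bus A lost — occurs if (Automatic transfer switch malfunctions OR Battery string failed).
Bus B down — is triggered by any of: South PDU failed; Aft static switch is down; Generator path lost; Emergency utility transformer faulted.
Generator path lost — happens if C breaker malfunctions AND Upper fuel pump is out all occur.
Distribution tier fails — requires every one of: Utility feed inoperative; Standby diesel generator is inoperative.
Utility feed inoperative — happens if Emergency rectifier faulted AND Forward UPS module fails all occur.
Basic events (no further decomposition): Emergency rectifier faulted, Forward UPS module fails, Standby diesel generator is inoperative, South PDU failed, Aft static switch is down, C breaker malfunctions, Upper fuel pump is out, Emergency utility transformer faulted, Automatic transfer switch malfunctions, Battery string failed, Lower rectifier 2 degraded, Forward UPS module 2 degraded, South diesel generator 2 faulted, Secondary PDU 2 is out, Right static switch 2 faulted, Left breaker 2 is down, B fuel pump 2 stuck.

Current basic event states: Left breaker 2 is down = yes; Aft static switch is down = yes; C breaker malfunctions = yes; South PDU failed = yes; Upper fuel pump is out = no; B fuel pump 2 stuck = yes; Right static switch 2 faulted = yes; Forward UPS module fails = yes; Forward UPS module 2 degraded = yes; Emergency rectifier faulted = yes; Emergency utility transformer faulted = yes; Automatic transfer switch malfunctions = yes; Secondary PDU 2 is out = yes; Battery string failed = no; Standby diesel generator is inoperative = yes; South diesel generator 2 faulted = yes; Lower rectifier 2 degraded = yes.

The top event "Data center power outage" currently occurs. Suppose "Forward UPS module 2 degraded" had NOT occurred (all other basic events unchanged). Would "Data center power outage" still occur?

Counterfactual: set "Forward UPS module 2 degraded" to not occurred.
Utility feed inoperative [AND]: Emergency rectifier faulted=occurs, Forward UPS module fails=occurs → all inputs occur → occurs.
Distribution tier fails [AND]: Utility feed inoperative=occurs, Standby diesel generator is inoperative=occurs → all inputs occur → occurs.
Generator path lost [AND]: C breaker malfunctions=occurs, Upper fuel pump is out=not → not all inputs occur → does not occur.
Bus B down [OR]: South PDU failed=occurs, Aft static switch is down=occurs, Generator path lost=not, Emergency utility transformer faulted=occurs → at least one input occurs → occurs.
Bus A lost [OR]: Automatic transfer switch malfunctions=occurs, Battery string failed=not → at least one input occurs → occurs.
UPS chain lost [AND]: Bus B down=occurs, Bus A lost=occurs, Lower rectifier 2 degraded=occurs → all inputs occur → occurs.
Utility feed 2 lost [AND]: Forward UPS module 2 degraded=not, South diesel generator 2 faulted=occurs → not all inputs occur → does not occur.
Distribution tier 2 inoperative [AND]: Secondary PDU 2 is out=occurs, Right static switch 2 faulted=occurs → all inputs occur → occurs.
Generator path 2 fails [OR]: Distribution tier 2 inoperative=occurs, Left breaker 2 is down=occurs → at least one input occurs → occurs.
Bus B 2 fails [OR]: Utility feed 2 lost=not, Generator path 2 fails=occurs → at least one input occurs → occurs.
Data center power outage [AND]: Distribution tier fails=occurs, UPS chain lost=occurs, Bus B 2 fails=occurs, B fuel pump 2 stuck=occurs → all inputs occur → occurs.

Yes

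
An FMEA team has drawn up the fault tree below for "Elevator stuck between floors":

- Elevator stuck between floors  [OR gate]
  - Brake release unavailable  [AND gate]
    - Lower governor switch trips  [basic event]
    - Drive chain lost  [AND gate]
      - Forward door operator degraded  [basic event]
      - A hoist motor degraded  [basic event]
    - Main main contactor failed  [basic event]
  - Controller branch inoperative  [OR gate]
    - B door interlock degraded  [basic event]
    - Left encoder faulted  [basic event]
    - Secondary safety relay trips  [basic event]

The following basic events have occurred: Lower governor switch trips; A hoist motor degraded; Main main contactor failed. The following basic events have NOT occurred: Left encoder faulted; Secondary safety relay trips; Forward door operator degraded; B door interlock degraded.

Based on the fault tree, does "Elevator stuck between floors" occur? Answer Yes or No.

No

Drive chain lost [AND]: Forward door operator degraded=not, A hoist motor degraded=occurs → not all inputs occur → does not occur.
Brake release unavailable [AND]: Lower governor switch trips=occurs, Drive chain lost=not, Main main contactor failed=occurs → not all inputs occur → does not occur.
Controller branch inoperative [OR]: B door interlock degraded=not, Left encoder faulted=not, Secondary safety relay trips=not → no input occurs → does not occur.
Elevator stuck between floors [OR]: Brake release unavailable=not, Controller branch inoperative=not → no input occurs → does not occur.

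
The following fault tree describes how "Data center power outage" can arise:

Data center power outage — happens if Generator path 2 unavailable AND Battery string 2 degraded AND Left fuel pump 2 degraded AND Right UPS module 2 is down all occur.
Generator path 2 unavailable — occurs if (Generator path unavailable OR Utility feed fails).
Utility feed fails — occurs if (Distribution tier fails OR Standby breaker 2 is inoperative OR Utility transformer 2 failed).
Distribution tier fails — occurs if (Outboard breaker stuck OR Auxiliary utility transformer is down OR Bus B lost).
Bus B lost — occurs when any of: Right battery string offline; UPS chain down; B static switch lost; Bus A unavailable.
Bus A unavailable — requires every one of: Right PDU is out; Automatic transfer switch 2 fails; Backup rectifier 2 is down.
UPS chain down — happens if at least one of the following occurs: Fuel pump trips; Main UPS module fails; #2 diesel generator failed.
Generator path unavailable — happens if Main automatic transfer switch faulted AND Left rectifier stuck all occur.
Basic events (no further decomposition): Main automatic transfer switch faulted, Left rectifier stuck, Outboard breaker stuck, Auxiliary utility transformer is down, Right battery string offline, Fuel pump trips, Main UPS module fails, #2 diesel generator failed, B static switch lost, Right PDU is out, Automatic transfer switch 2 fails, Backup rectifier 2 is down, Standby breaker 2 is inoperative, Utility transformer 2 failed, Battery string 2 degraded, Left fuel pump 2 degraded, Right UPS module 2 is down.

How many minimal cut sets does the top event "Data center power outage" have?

Generator path unavailable [AND]: one cut set from each child combined → 1 × 1 = 1 cut set(s).
UPS chain down [OR]: union of children's cut sets → 3 cut set(s).
Bus A unavailable [AND]: one cut set from each child combined → 1 × 1 × 1 = 1 cut set(s).
Bus B lost [OR]: union of children's cut sets → 6 cut set(s).
Distribution tier fails [OR]: union of children's cut sets → 8 cut set(s).
Utility feed fails [OR]: union of children's cut sets → 10 cut set(s).
Generator path 2 unavailable [OR]: union of children's cut sets → 11 cut set(s).
Data center power outage [AND]: one cut set from each child combined → 11 × 1 × 1 × 1 = 11 cut set(s).

11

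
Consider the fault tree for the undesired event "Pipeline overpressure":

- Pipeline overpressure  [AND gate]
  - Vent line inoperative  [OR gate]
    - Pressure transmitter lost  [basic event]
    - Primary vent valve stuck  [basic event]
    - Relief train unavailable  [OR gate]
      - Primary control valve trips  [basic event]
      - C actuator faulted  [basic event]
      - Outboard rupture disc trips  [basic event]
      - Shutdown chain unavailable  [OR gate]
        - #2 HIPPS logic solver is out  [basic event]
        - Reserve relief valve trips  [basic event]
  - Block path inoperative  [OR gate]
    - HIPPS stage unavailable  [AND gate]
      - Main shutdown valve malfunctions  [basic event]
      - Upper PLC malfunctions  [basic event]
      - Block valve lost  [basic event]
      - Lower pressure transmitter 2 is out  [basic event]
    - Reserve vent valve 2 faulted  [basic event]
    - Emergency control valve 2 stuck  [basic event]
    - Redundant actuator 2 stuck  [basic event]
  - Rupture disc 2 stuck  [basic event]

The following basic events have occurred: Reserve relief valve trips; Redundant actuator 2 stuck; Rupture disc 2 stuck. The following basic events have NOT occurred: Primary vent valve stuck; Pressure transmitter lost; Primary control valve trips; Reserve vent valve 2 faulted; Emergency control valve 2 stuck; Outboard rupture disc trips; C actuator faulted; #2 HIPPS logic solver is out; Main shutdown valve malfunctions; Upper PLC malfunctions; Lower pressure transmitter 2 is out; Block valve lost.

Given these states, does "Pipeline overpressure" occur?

Yes

Shutdown chain unavailable [OR]: #2 HIPPS logic solver is out=not, Reserve relief valve trips=occurs → at least one input occurs → occurs.
Relief train unavailable [OR]: Primary control valve trips=not, C actuator faulted=not, Outboard rupture disc trips=not, Shutdown chain unavailable=occurs → at least one input occurs → occurs.
Vent line inoperative [OR]: Pressure transmitter lost=not, Primary vent valve stuck=not, Relief train unavailable=occurs → at least one input occurs → occurs.
HIPPS stage unavailable [AND]: Main shutdown valve malfunctions=not, Upper PLC malfunctions=not, Block valve lost=not, Lower pressure transmitter 2 is out=not → not all inputs occur → does not occur.
Block path inoperative [OR]: HIPPS stage unavailable=not, Reserve vent valve 2 faulted=not, Emergency control valve 2 stuck=not, Redundant actuator 2 stuck=occurs → at least one input occurs → occurs.
Pipeline overpressure [AND]: Vent line inoperative=occurs, Block path inoperative=occurs, Rupture disc 2 stuck=occurs → all inputs occur → occurs.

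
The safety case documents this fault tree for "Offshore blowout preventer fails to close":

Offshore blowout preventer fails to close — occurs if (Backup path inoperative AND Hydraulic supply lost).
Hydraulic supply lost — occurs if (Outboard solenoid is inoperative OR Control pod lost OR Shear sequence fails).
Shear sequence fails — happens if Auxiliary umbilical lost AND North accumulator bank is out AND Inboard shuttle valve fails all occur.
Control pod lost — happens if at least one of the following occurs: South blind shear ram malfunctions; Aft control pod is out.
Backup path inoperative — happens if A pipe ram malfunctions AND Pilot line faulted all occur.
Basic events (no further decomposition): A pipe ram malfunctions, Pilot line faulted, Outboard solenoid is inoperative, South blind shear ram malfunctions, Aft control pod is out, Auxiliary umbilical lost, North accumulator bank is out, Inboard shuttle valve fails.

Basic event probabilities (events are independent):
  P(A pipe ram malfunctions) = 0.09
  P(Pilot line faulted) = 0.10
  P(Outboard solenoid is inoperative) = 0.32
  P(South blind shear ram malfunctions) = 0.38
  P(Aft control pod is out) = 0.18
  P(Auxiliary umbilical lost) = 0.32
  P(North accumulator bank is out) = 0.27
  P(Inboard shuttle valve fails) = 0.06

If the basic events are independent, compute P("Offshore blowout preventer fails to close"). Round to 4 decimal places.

0.0059

P(Backup path inoperative) [AND] = 0.09 × 0.10 = 0.009000
P(Control pod lost) [OR] = 1 − (1−0.38) × (1−0.18) = 0.491600
P(Shear sequence fails) [AND] = 0.32 × 0.27 × 0.06 = 0.005184
P(Hydraulic supply lost) [OR] = 1 − (1−0.32) × (1−0.491600) × (1−0.005184) = 0.656080
P(Offshore blowout preventer fails to close) [AND] = 0.009000 × 0.656080 = 0.005905
Rounded to 4 decimal places: P(Offshore blowout preventer fails to close) ≈ 0.0059.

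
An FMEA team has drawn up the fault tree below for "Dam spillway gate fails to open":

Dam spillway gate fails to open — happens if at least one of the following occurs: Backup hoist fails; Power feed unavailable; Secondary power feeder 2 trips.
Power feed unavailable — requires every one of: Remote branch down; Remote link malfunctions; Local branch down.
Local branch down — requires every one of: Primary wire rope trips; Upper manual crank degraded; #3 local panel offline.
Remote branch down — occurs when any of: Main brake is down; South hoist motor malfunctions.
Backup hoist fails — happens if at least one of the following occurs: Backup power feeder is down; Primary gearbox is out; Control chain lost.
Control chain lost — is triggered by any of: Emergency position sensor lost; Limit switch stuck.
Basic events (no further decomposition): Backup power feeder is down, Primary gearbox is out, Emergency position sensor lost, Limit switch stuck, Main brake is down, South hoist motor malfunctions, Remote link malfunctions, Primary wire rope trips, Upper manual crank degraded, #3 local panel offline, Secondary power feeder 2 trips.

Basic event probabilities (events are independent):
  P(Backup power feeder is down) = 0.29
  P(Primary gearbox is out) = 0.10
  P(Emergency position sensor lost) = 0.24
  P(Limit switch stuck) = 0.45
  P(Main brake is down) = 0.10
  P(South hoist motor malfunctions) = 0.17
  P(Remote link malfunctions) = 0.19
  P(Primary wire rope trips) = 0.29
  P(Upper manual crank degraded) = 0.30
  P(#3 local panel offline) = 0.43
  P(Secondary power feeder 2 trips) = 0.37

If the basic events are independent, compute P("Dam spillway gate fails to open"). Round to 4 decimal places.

P(Control chain lost) [OR] = 1 − (1−0.24) × (1−0.45) = 0.582000
P(Backup hoist fails) [OR] = 1 − (1−0.29) × (1−0.10) × (1−0.582000) = 0.732898
P(Remote branch down) [OR] = 1 − (1−0.10) × (1−0.17) = 0.253000
P(Local branch down) [AND] = 0.29 × 0.30 × 0.43 = 0.037410
P(Power feed unavailable) [AND] = 0.253000 × 0.19 × 0.037410 = 0.001798
P(Dam spillway gate fails to open) [OR] = 1 − (1−0.732898) × (1−0.001798) × (1−0.37) = 0.832028
Rounded to 4 decimal places: P(Dam spillway gate fails to open) ≈ 0.8320.

0.8320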